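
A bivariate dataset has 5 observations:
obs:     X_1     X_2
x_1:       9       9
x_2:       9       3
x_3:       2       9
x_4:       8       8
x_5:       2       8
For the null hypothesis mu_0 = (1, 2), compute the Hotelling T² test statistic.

Step 1 — sample mean vector:
  mean(X_1) = (9 + 9 + 2 + 8 + 2) / 5 = 30/5 = 6
  mean(X_2) = (9 + 3 + 9 + 8 + 8) / 5 = 37/5 = 7.4
  x̄ = (6, 7.4),  deviation x̄ - mu_0 = (6, 7.4) - (1, 2) = (5, 5.4).

Step 2 — sample covariance matrix, S[i,j] = (1/(n-1)) · Σ_k (x_{k,i} - mean_i) · (x_{k,j} - mean_j), divisor n-1 = 4:
  S[X_1,X_1] = ((3)·(3) + (3)·(3) + (-4)·(-4) + (2)·(2) + (-4)·(-4)) / 4 = 54/4 = 13.5
  S[X_1,X_2] = ((3)·(1.6) + (3)·(-4.4) + (-4)·(1.6) + (2)·(0.6) + (-4)·(0.6)) / 4 = -16/4 = -4
  S[X_2,X_2] = ((1.6)·(1.6) + (-4.4)·(-4.4) + (1.6)·(1.6) + (0.6)·(0.6) + (0.6)·(0.6)) / 4 = 25.2/4 = 6.3
  S = [[13.5, -4],
 [-4, 6.3]].

Step 3 — invert S. det(S) = 13.5·6.3 - (-4)² = 69.05.
  S^{-1} = (1/det) · [[d, -b], [-b, a]] = [[0.0912, 0.0579],
 [0.0579, 0.1955]].

Step 4 — quadratic form (x̄ - mu_0)^T · S^{-1} · (x̄ - mu_0):
  S^{-1} · (x̄ - mu_0) = (0.769, 1.3454),
  (x̄ - mu_0)^T · [...] = (5)·(0.769) + (5.4)·(1.3454) = 11.1102.

Step 5 — scale by n: T² = 5 · 11.1102 = 55.551.

T² ≈ 55.551


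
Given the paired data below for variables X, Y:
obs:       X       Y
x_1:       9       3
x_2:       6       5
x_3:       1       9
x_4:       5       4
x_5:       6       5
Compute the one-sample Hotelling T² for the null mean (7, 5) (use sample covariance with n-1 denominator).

Step 1 — sample mean vector:
  mean(X) = (9 + 6 + 1 + 5 + 6) / 5 = 27/5 = 5.4
  mean(Y) = (3 + 5 + 9 + 4 + 5) / 5 = 26/5 = 5.2
  x̄ = (5.4, 5.2),  deviation x̄ - mu_0 = (5.4, 5.2) - (7, 5) = (-1.6, 0.2).

Step 2 — sample covariance matrix, S[i,j] = (1/(n-1)) · Σ_k (x_{k,i} - mean_i) · (x_{k,j} - mean_j), divisor n-1 = 4:
  S[X,X] = ((3.6)·(3.6) + (0.6)·(0.6) + (-4.4)·(-4.4) + (-0.4)·(-0.4) + (0.6)·(0.6)) / 4 = 33.2/4 = 8.3
  S[X,Y] = ((3.6)·(-2.2) + (0.6)·(-0.2) + (-4.4)·(3.8) + (-0.4)·(-1.2) + (0.6)·(-0.2)) / 4 = -24.4/4 = -6.1
  S[Y,Y] = ((-2.2)·(-2.2) + (-0.2)·(-0.2) + (3.8)·(3.8) + (-1.2)·(-1.2) + (-0.2)·(-0.2)) / 4 = 20.8/4 = 5.2
  S = [[8.3, -6.1],
 [-6.1, 5.2]].

Step 3 — invert S. det(S) = 8.3·5.2 - (-6.1)² = 5.95.
  S^{-1} = (1/det) · [[d, -b], [-b, a]] = [[0.8739, 1.0252],
 [1.0252, 1.395]].

Step 4 — quadratic form (x̄ - mu_0)^T · S^{-1} · (x̄ - mu_0):
  S^{-1} · (x̄ - mu_0) = (-1.1933, -1.3613),
  (x̄ - mu_0)^T · [...] = (-1.6)·(-1.1933) + (0.2)·(-1.3613) = 1.637.

Step 5 — scale by n: T² = 5 · 1.637 = 8.1849.

T² ≈ 8.1849


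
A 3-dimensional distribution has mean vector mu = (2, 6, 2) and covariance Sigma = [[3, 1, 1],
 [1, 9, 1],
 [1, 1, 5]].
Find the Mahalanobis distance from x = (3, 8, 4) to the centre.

Step 1 — centre the observation: (x - mu) = (1, 2, 2).

Step 2 — invert Sigma (cofactor / det for 3×3, or solve directly):
  Sigma^{-1} = [[0.3667, -0.0333, -0.0667],
 [-0.0333, 0.1167, -0.0167],
 [-0.0667, -0.0167, 0.2167]].

Step 3 — form the quadratic (x - mu)^T · Sigma^{-1} · (x - mu):
  Sigma^{-1} · (x - mu) = (0.1667, 0.1667, 0.3333).
  (x - mu)^T · [Sigma^{-1} · (x - mu)] = (1)·(0.1667) + (2)·(0.1667) + (2)·(0.3333) = 1.1667.

Step 4 — take square root: d = √(1.1667) ≈ 1.0801.

d(x, mu) = √(1.1667) ≈ 1.0801


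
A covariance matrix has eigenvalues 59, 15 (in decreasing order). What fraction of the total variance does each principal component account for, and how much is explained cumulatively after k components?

Step 1 — total variance = trace(Sigma) = Σ λ_i = 59 + 15 = 74.

Step 2 — fraction explained by component i = λ_i / Σ λ:
  PC1: 59/74 = 0.7973
  PC2: 15/74 = 0.2027

Step 3 — cumulative fraction after k components = (λ_1 + ... + λ_k) / Σ λ:
  k = 1: 59/74 = 0.7973
  k = 2: (59 + 15)/74 = 74/74 = 1

Summary (fraction, with percent):

explained: PC1 0.7973 (79.73%), PC2 0.2027 (20.27%);  cumulative: 0.7973, 1


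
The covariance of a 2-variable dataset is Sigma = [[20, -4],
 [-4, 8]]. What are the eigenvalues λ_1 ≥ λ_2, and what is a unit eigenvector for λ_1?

Step 1 — characteristic polynomial of 2×2 Sigma:
  det(Sigma - λI) = λ² - trace · λ + det = 0.
  trace = 20 + 8 = 28, det = 20·8 - (-4)² = 144.
Step 2 — discriminant:
  Δ = trace² - 4·det = 784 - 576 = 208.
Step 3 — eigenvalues:
  λ = (trace ± √Δ)/2 = (28 ± 14.4222)/2,
  λ_1 = 21.2111,  λ_2 = 6.7889.

Step 4 — unit eigenvector for λ_1: solve (Sigma - λ_1 I)v = 0. First row:
  (20 - 21.2111)·v_x + (-4)·v_y = 0, i.e. (-1.2111)·v_x + (-4)·v_y = 0,
  so v ∝ (b, λ_1 - a) = (-4, 1.2111); multiply by -1 so the first entry is positive: u = (4, -1.2111).
  ||u|| = √((4)² + (-1.2111)²) = √(17.4668) ≈ 4.1793,
  v_1 = u/||u|| ≈ (0.9571, -0.2898) (||v_1|| = 1).

λ_1 = 21.2111,  λ_2 = 6.7889;  v_1 ≈ (0.9571, -0.2898)


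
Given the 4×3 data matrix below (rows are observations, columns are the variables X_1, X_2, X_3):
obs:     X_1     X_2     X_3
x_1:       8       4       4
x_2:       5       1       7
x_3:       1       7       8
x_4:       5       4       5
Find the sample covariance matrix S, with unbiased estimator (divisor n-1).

Step 1 — column means:
  mean(X_1) = (8 + 5 + 1 + 5) / 4 = 19/4 = 4.75
  mean(X_2) = (4 + 1 + 7 + 4) / 4 = 16/4 = 4
  mean(X_3) = (4 + 7 + 8 + 5) / 4 = 24/4 = 6

Step 2 — sample covariance S[i,j] = (1/(n-1)) · Σ_k (x_{k,i} - mean_i) · (x_{k,j} - mean_j), with n-1 = 3.
  S[X_1,X_1] = ((3.25)·(3.25) + (0.25)·(0.25) + (-3.75)·(-3.75) + (0.25)·(0.25)) / 3 = 24.75/3 = 8.25
  S[X_1,X_2] = ((3.25)·(0) + (0.25)·(-3) + (-3.75)·(3) + (0.25)·(0)) / 3 = -12/3 = -4
  S[X_1,X_3] = ((3.25)·(-2) + (0.25)·(1) + (-3.75)·(2) + (0.25)·(-1)) / 3 = -14/3 = -4.6667
  S[X_2,X_2] = ((0)·(0) + (-3)·(-3) + (3)·(3) + (0)·(0)) / 3 = 18/3 = 6
  S[X_2,X_3] = ((0)·(-2) + (-3)·(1) + (3)·(2) + (0)·(-1)) / 3 = 3/3 = 1
  S[X_3,X_3] = ((-2)·(-2) + (1)·(1) + (2)·(2) + (-1)·(-1)) / 3 = 10/3 = 3.3333

S is symmetric (S[j,i] = S[i,j]). Assembling:

S = [[8.25, -4, -4.6667],
 [-4, 6, 1],
 [-4.6667, 1, 3.3333]]


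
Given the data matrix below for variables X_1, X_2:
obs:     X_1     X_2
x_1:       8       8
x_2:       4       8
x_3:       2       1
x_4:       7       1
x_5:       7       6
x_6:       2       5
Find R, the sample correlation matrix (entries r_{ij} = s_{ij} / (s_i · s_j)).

Step 1 — column means:
  mean(X_1) = (8 + 4 + 2 + 7 + 7 + 2) / 6 = 30/6 = 5
  mean(X_2) = (8 + 8 + 1 + 1 + 6 + 5) / 6 = 29/6 = 4.8333

Step 2 — sample variances and covariances s[i,j] = (1/(n-1)) · Σ_k (x_{k,i} - mean_i) · (x_{k,j} - mean_j), with n-1 = 5:
  s[X_1,X_1] = ((3)·(3) + (-1)·(-1) + (-3)·(-3) + (2)·(2) + (2)·(2) + (-3)·(-3)) / 5 = 36/5 = 7.2
  s[X_1,X_2] = ((3)·(3.1667) + (-1)·(3.1667) + (-3)·(-3.8333) + (2)·(-3.8333) + (2)·(1.1667) + (-3)·(0.1667)) / 5 = 12/5 = 2.4
  s[X_2,X_2] = ((3.1667)·(3.1667) + (3.1667)·(3.1667) + (-3.8333)·(-3.8333) + (-3.8333)·(-3.8333) + (1.1667)·(1.1667) + (0.1667)·(0.1667)) / 5 = 50.8333/5 = 10.1667
  Sample standard deviations s_i = √(s[i,i]):
  s(X_1) = √(7.2) = 2.6833
  s(X_2) = √(10.1667) = 3.1885

Step 3 — r_{ij} = s_{ij} / (s_i · s_j):
  r[X_1,X_1] = 1 (diagonal).
  r[X_1,X_2] = 2.4 / (2.6833 · 3.1885) = 2.4 / 8.5557 = 0.2805
  r[X_2,X_2] = 1 (diagonal).

R is symmetric with unit diagonal. Assembling:

R = [[1, 0.2805],
 [0.2805, 1]]


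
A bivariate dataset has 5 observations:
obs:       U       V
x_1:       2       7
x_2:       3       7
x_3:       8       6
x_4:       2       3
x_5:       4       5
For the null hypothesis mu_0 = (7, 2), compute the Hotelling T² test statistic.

Step 1 — sample mean vector:
  mean(U) = (2 + 3 + 8 + 2 + 4) / 5 = 19/5 = 3.8
  mean(V) = (7 + 7 + 6 + 3 + 5) / 5 = 28/5 = 5.6
  x̄ = (3.8, 5.6),  deviation x̄ - mu_0 = (3.8, 5.6) - (7, 2) = (-3.2, 3.6).

Step 2 — sample covariance matrix, S[i,j] = (1/(n-1)) · Σ_k (x_{k,i} - mean_i) · (x_{k,j} - mean_j), divisor n-1 = 4:
  S[U,U] = ((-1.8)·(-1.8) + (-0.8)·(-0.8) + (4.2)·(4.2) + (-1.8)·(-1.8) + (0.2)·(0.2)) / 4 = 24.8/4 = 6.2
  S[U,V] = ((-1.8)·(1.4) + (-0.8)·(1.4) + (4.2)·(0.4) + (-1.8)·(-2.6) + (0.2)·(-0.6)) / 4 = 2.6/4 = 0.65
  S[V,V] = ((1.4)·(1.4) + (1.4)·(1.4) + (0.4)·(0.4) + (-2.6)·(-2.6) + (-0.6)·(-0.6)) / 4 = 11.2/4 = 2.8
  S = [[6.2, 0.65],
 [0.65, 2.8]].

Step 3 — invert S. det(S) = 6.2·2.8 - (0.65)² = 16.9375.
  S^{-1} = (1/det) · [[d, -b], [-b, a]] = [[0.1653, -0.0384],
 [-0.0384, 0.3661]].

Step 4 — quadratic form (x̄ - mu_0)^T · S^{-1} · (x̄ - mu_0):
  S^{-1} · (x̄ - mu_0) = (-0.6672, 1.4406),
  (x̄ - mu_0)^T · [...] = (-3.2)·(-0.6672) + (3.6)·(1.4406) = 7.321.

Step 5 — scale by n: T² = 5 · 7.321 = 36.6052.

T² ≈ 36.6052


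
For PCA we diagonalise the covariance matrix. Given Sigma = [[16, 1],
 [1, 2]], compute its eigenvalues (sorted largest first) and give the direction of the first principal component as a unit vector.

Step 1 — characteristic polynomial of 2×2 Sigma:
  det(Sigma - λI) = λ² - trace · λ + det = 0.
  trace = 16 + 2 = 18, det = 16·2 - (1)² = 31.
Step 2 — discriminant:
  Δ = trace² - 4·det = 324 - 124 = 200.
Step 3 — eigenvalues:
  λ = (trace ± √Δ)/2 = (18 ± 14.1421)/2,
  λ_1 = 16.0711,  λ_2 = 1.9289.

Step 4 — unit eigenvector for λ_1: solve (Sigma - λ_1 I)v = 0. First row:
  (16 - 16.0711)·v_x + (1)·v_y = 0, i.e. (-0.0711)·v_x + (1)·v_y = 0,
  so v ∝ (b, λ_1 - a) = (1, 0.0711) = u.
  ||u|| = √((1)² + (0.0711)²) = √(1.0051) ≈ 1.0025,
  v_1 = u/||u|| ≈ (0.9975, 0.0709) (||v_1|| = 1).

λ_1 = 16.0711,  λ_2 = 1.9289;  v_1 ≈ (0.9975, 0.0709)


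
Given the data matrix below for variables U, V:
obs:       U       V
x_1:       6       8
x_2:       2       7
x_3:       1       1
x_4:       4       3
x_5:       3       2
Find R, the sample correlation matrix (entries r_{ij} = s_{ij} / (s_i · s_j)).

Step 1 — column means:
  mean(U) = (6 + 2 + 1 + 4 + 3) / 5 = 16/5 = 3.2
  mean(V) = (8 + 7 + 1 + 3 + 2) / 5 = 21/5 = 4.2

Step 2 — sample variances and covariances s[i,j] = (1/(n-1)) · Σ_k (x_{k,i} - mean_i) · (x_{k,j} - mean_j), with n-1 = 4:
  s[U,U] = ((2.8)·(2.8) + (-1.2)·(-1.2) + (-2.2)·(-2.2) + (0.8)·(0.8) + (-0.2)·(-0.2)) / 4 = 14.8/4 = 3.7
  s[U,V] = ((2.8)·(3.8) + (-1.2)·(2.8) + (-2.2)·(-3.2) + (0.8)·(-1.2) + (-0.2)·(-2.2)) / 4 = 13.8/4 = 3.45
  s[V,V] = ((3.8)·(3.8) + (2.8)·(2.8) + (-3.2)·(-3.2) + (-1.2)·(-1.2) + (-2.2)·(-2.2)) / 4 = 38.8/4 = 9.7
  Sample standard deviations s_i = √(s[i,i]):
  s(U) = √(3.7) = 1.9235
  s(V) = √(9.7) = 3.1145

Step 3 — r_{ij} = s_{ij} / (s_i · s_j):
  r[U,U] = 1 (diagonal).
  r[U,V] = 3.45 / (1.9235 · 3.1145) = 3.45 / 5.9908 = 0.5759
  r[V,V] = 1 (diagonal).

R is symmetric with unit diagonal. Assembling:

R = [[1, 0.5759],
 [0.5759, 1]]


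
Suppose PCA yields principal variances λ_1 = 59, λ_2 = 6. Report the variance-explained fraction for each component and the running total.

Step 1 — total variance = trace(Sigma) = Σ λ_i = 59 + 6 = 65.

Step 2 — fraction explained by component i = λ_i / Σ λ:
  PC1: 59/65 = 0.9077
  PC2: 6/65 = 0.0923

Step 3 — cumulative fraction after k components = (λ_1 + ... + λ_k) / Σ λ:
  k = 1: 59/65 = 0.9077
  k = 2: (59 + 6)/65 = 65/65 = 1

Summary (fraction, with percent):

explained: PC1 0.9077 (90.77%), PC2 0.0923 (9.23%);  cumulative: 0.9077, 1


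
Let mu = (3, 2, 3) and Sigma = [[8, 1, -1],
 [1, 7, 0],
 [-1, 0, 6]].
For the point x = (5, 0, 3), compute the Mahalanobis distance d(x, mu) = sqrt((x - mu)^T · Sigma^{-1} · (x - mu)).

Step 1 — centre the observation: (x - mu) = (2, -2, 0).

Step 2 — invert Sigma (cofactor / det for 3×3, or solve directly):
  Sigma^{-1} = [[0.13, -0.0186, 0.0217],
 [-0.0186, 0.1455, -0.0031],
 [0.0217, -0.0031, 0.1703]].

Step 3 — form the quadratic (x - mu)^T · Sigma^{-1} · (x - mu):
  Sigma^{-1} · (x - mu) = (0.2972, -0.3282, 0.0495).
  (x - mu)^T · [Sigma^{-1} · (x - mu)] = (2)·(0.2972) + (-2)·(-0.3282) + (0)·(0.0495) = 1.2508.

Step 4 — take square root: d = √(1.2508) ≈ 1.1184.

d(x, mu) = √(1.2508) ≈ 1.1184


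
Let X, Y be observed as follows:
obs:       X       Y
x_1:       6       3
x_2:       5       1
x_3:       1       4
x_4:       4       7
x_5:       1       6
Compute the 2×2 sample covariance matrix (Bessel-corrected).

Step 1 — column means:
  mean(X) = (6 + 5 + 1 + 4 + 1) / 5 = 17/5 = 3.4
  mean(Y) = (3 + 1 + 4 + 7 + 6) / 5 = 21/5 = 4.2

Step 2 — sample covariance S[i,j] = (1/(n-1)) · Σ_k (x_{k,i} - mean_i) · (x_{k,j} - mean_j), with n-1 = 4.
  S[X,X] = ((2.6)·(2.6) + (1.6)·(1.6) + (-2.4)·(-2.4) + (0.6)·(0.6) + (-2.4)·(-2.4)) / 4 = 21.2/4 = 5.3
  S[X,Y] = ((2.6)·(-1.2) + (1.6)·(-3.2) + (-2.4)·(-0.2) + (0.6)·(2.8) + (-2.4)·(1.8)) / 4 = -10.4/4 = -2.6
  S[Y,Y] = ((-1.2)·(-1.2) + (-3.2)·(-3.2) + (-0.2)·(-0.2) + (2.8)·(2.8) + (1.8)·(1.8)) / 4 = 22.8/4 = 5.7

S is symmetric (S[j,i] = S[i,j]). Assembling:

S = [[5.3, -2.6],
 [-2.6, 5.7]]


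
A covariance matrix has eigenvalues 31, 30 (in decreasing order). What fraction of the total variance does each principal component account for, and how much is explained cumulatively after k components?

Step 1 — total variance = trace(Sigma) = Σ λ_i = 31 + 30 = 61.

Step 2 — fraction explained by component i = λ_i / Σ λ:
  PC1: 31/61 = 0.5082
  PC2: 30/61 = 0.4918

Step 3 — cumulative fraction after k components = (λ_1 + ... + λ_k) / Σ λ:
  k = 1: 31/61 = 0.5082
  k = 2: (31 + 30)/61 = 61/61 = 1

Summary (fraction, with percent):

explained: PC1 0.5082 (50.82%), PC2 0.4918 (49.18%);  cumulative: 0.5082, 1


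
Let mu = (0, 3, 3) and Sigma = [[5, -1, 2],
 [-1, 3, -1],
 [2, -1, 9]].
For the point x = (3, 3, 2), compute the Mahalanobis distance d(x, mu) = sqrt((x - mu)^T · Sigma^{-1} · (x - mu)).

Step 1 — centre the observation: (x - mu) = (3, 0, -1).

Step 2 — invert Sigma (cofactor / det for 3×3, or solve directly):
  Sigma^{-1} = [[0.2301, 0.0619, -0.0442],
 [0.0619, 0.3628, 0.0265],
 [-0.0442, 0.0265, 0.1239]].

Step 3 — form the quadratic (x - mu)^T · Sigma^{-1} · (x - mu):
  Sigma^{-1} · (x - mu) = (0.7345, 0.1593, -0.2566).
  (x - mu)^T · [Sigma^{-1} · (x - mu)] = (3)·(0.7345) + (0)·(0.1593) + (-1)·(-0.2566) = 2.4602.

Step 4 — take square root: d = √(2.4602) ≈ 1.5685.

d(x, mu) = √(2.4602) ≈ 1.5685


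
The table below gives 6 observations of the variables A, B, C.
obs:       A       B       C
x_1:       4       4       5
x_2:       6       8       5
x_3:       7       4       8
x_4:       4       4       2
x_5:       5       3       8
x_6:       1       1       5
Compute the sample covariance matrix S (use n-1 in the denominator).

Step 1 — column means:
  mean(A) = (4 + 6 + 7 + 4 + 5 + 1) / 6 = 27/6 = 4.5
  mean(B) = (4 + 8 + 4 + 4 + 3 + 1) / 6 = 24/6 = 4
  mean(C) = (5 + 5 + 8 + 2 + 8 + 5) / 6 = 33/6 = 5.5

Step 2 — sample covariance S[i,j] = (1/(n-1)) · Σ_k (x_{k,i} - mean_i) · (x_{k,j} - mean_j), with n-1 = 5.
  S[A,A] = ((-0.5)·(-0.5) + (1.5)·(1.5) + (2.5)·(2.5) + (-0.5)·(-0.5) + (0.5)·(0.5) + (-3.5)·(-3.5)) / 5 = 21.5/5 = 4.3
  S[A,B] = ((-0.5)·(0) + (1.5)·(4) + (2.5)·(0) + (-0.5)·(0) + (0.5)·(-1) + (-3.5)·(-3)) / 5 = 16/5 = 3.2
  S[A,C] = ((-0.5)·(-0.5) + (1.5)·(-0.5) + (2.5)·(2.5) + (-0.5)·(-3.5) + (0.5)·(2.5) + (-3.5)·(-0.5)) / 5 = 10.5/5 = 2.1
  S[B,B] = ((0)·(0) + (4)·(4) + (0)·(0) + (0)·(0) + (-1)·(-1) + (-3)·(-3)) / 5 = 26/5 = 5.2
  S[B,C] = ((0)·(-0.5) + (4)·(-0.5) + (0)·(2.5) + (0)·(-3.5) + (-1)·(2.5) + (-3)·(-0.5)) / 5 = -3/5 = -0.6
  S[C,C] = ((-0.5)·(-0.5) + (-0.5)·(-0.5) + (2.5)·(2.5) + (-3.5)·(-3.5) + (2.5)·(2.5) + (-0.5)·(-0.5)) / 5 = 25.5/5 = 5.1

S is symmetric (S[j,i] = S[i,j]). Assembling:

S = [[4.3, 3.2, 2.1],
 [3.2, 5.2, -0.6],
 [2.1, -0.6, 5.1]]


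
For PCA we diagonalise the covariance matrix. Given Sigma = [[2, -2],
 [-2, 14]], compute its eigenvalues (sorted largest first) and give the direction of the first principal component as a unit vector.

Step 1 — characteristic polynomial of 2×2 Sigma:
  det(Sigma - λI) = λ² - trace · λ + det = 0.
  trace = 2 + 14 = 16, det = 2·14 - (-2)² = 24.
Step 2 — discriminant:
  Δ = trace² - 4·det = 256 - 96 = 160.
Step 3 — eigenvalues:
  λ = (trace ± √Δ)/2 = (16 ± 12.6491)/2,
  λ_1 = 14.3246,  λ_2 = 1.6754.

Step 4 — unit eigenvector for λ_1: solve (Sigma - λ_1 I)v = 0. First row:
  (2 - 14.3246)·v_x + (-2)·v_y = 0, i.e. (-12.3246)·v_x + (-2)·v_y = 0,
  so v ∝ (b, λ_1 - a) = (-2, 12.3246); multiply by -1 so the first entry is positive: u = (2, -12.3246).
  ||u|| = √((2)² + (-12.3246)²) = √(155.8947) ≈ 12.4858,
  v_1 = u/||u|| ≈ (0.1602, -0.9871) (||v_1|| = 1).

λ_1 = 14.3246,  λ_2 = 1.6754;  v_1 ≈ (0.1602, -0.9871)


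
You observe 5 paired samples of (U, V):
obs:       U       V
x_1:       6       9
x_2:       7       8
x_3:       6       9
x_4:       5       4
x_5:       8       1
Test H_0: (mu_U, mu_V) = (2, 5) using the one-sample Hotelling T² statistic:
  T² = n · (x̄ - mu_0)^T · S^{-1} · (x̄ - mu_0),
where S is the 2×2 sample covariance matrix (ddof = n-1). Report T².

Step 1 — sample mean vector:
  mean(U) = (6 + 7 + 6 + 5 + 8) / 5 = 32/5 = 6.4
  mean(V) = (9 + 8 + 9 + 4 + 1) / 5 = 31/5 = 6.2
  x̄ = (6.4, 6.2),  deviation x̄ - mu_0 = (6.4, 6.2) - (2, 5) = (4.4, 1.2).

Step 2 — sample covariance matrix, S[i,j] = (1/(n-1)) · Σ_k (x_{k,i} - mean_i) · (x_{k,j} - mean_j), divisor n-1 = 4:
  S[U,U] = ((-0.4)·(-0.4) + (0.6)·(0.6) + (-0.4)·(-0.4) + (-1.4)·(-1.4) + (1.6)·(1.6)) / 4 = 5.2/4 = 1.3
  S[U,V] = ((-0.4)·(2.8) + (0.6)·(1.8) + (-0.4)·(2.8) + (-1.4)·(-2.2) + (1.6)·(-5.2)) / 4 = -6.4/4 = -1.6
  S[V,V] = ((2.8)·(2.8) + (1.8)·(1.8) + (2.8)·(2.8) + (-2.2)·(-2.2) + (-5.2)·(-5.2)) / 4 = 50.8/4 = 12.7
  S = [[1.3, -1.6],
 [-1.6, 12.7]].

Step 3 — invert S. det(S) = 1.3·12.7 - (-1.6)² = 13.95.
  S^{-1} = (1/det) · [[d, -b], [-b, a]] = [[0.9104, 0.1147],
 [0.1147, 0.0932]].

Step 4 — quadratic form (x̄ - mu_0)^T · S^{-1} · (x̄ - mu_0):
  S^{-1} · (x̄ - mu_0) = (4.1434, 0.6165),
  (x̄ - mu_0)^T · [...] = (4.4)·(4.1434) + (1.2)·(0.6165) = 18.9706.

Step 5 — scale by n: T² = 5 · 18.9706 = 94.853.

T² ≈ 94.853


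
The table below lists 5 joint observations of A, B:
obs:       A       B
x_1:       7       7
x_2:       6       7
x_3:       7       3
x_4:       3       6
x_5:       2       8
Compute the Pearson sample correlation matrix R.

Step 1 — column means:
  mean(A) = (7 + 6 + 7 + 3 + 2) / 5 = 25/5 = 5
  mean(B) = (7 + 7 + 3 + 6 + 8) / 5 = 31/5 = 6.2

Step 2 — sample variances and covariances s[i,j] = (1/(n-1)) · Σ_k (x_{k,i} - mean_i) · (x_{k,j} - mean_j), with n-1 = 4:
  s[A,A] = ((2)·(2) + (1)·(1) + (2)·(2) + (-2)·(-2) + (-3)·(-3)) / 4 = 22/4 = 5.5
  s[A,B] = ((2)·(0.8) + (1)·(0.8) + (2)·(-3.2) + (-2)·(-0.2) + (-3)·(1.8)) / 4 = -9/4 = -2.25
  s[B,B] = ((0.8)·(0.8) + (0.8)·(0.8) + (-3.2)·(-3.2) + (-0.2)·(-0.2) + (1.8)·(1.8)) / 4 = 14.8/4 = 3.7
  Sample standard deviations s_i = √(s[i,i]):
  s(A) = √(5.5) = 2.3452
  s(B) = √(3.7) = 1.9235

Step 3 — r_{ij} = s_{ij} / (s_i · s_j):
  r[A,A] = 1 (diagonal).
  r[A,B] = -2.25 / (2.3452 · 1.9235) = -2.25 / 4.5111 = -0.4988
  r[B,B] = 1 (diagonal).

R is symmetric with unit diagonal. Assembling:

R = [[1, -0.4988],
 [-0.4988, 1]]


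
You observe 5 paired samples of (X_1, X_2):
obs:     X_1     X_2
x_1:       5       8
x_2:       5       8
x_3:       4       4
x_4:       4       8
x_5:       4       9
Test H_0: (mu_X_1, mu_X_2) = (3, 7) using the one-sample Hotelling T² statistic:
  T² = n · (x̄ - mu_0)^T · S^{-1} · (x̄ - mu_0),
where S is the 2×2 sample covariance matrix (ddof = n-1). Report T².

Step 1 — sample mean vector:
  mean(X_1) = (5 + 5 + 4 + 4 + 4) / 5 = 22/5 = 4.4
  mean(X_2) = (8 + 8 + 4 + 8 + 9) / 5 = 37/5 = 7.4
  x̄ = (4.4, 7.4),  deviation x̄ - mu_0 = (4.4, 7.4) - (3, 7) = (1.4, 0.4).

Step 2 — sample covariance matrix, S[i,j] = (1/(n-1)) · Σ_k (x_{k,i} - mean_i) · (x_{k,j} - mean_j), divisor n-1 = 4:
  S[X_1,X_1] = ((0.6)·(0.6) + (0.6)·(0.6) + (-0.4)·(-0.4) + (-0.4)·(-0.4) + (-0.4)·(-0.4)) / 4 = 1.2/4 = 0.3
  S[X_1,X_2] = ((0.6)·(0.6) + (0.6)·(0.6) + (-0.4)·(-3.4) + (-0.4)·(0.6) + (-0.4)·(1.6)) / 4 = 1.2/4 = 0.3
  S[X_2,X_2] = ((0.6)·(0.6) + (0.6)·(0.6) + (-3.4)·(-3.4) + (0.6)·(0.6) + (1.6)·(1.6)) / 4 = 15.2/4 = 3.8
  S = [[0.3, 0.3],
 [0.3, 3.8]].

Step 3 — invert S. det(S) = 0.3·3.8 - (0.3)² = 1.05.
  S^{-1} = (1/det) · [[d, -b], [-b, a]] = [[3.619, -0.2857],
 [-0.2857, 0.2857]].

Step 4 — quadratic form (x̄ - mu_0)^T · S^{-1} · (x̄ - mu_0):
  S^{-1} · (x̄ - mu_0) = (4.9524, -0.2857),
  (x̄ - mu_0)^T · [...] = (1.4)·(4.9524) + (0.4)·(-0.2857) = 6.819.

Step 5 — scale by n: T² = 5 · 6.819 = 34.0952.

T² ≈ 34.0952


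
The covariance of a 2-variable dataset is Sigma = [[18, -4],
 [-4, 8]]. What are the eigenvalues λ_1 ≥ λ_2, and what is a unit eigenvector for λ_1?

Step 1 — characteristic polynomial of 2×2 Sigma:
  det(Sigma - λI) = λ² - trace · λ + det = 0.
  trace = 18 + 8 = 26, det = 18·8 - (-4)² = 128.
Step 2 — discriminant:
  Δ = trace² - 4·det = 676 - 512 = 164.
Step 3 — eigenvalues:
  λ = (trace ± √Δ)/2 = (26 ± 12.8062)/2,
  λ_1 = 19.4031,  λ_2 = 6.5969.

Step 4 — unit eigenvector for λ_1: solve (Sigma - λ_1 I)v = 0. First row:
  (18 - 19.4031)·v_x + (-4)·v_y = 0, i.e. (-1.4031)·v_x + (-4)·v_y = 0,
  so v ∝ (b, λ_1 - a) = (-4, 1.4031); multiply by -1 so the first entry is positive: u = (4, -1.4031).
  ||u|| = √((4)² + (-1.4031)²) = √(17.9688) ≈ 4.239,
  v_1 = u/||u|| ≈ (0.9436, -0.331) (||v_1|| = 1).

λ_1 = 19.4031,  λ_2 = 6.5969;  v_1 ≈ (0.9436, -0.331)


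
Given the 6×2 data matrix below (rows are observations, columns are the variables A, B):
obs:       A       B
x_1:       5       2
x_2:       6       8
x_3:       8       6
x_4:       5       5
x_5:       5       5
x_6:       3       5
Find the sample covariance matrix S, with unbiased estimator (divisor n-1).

Step 1 — column means:
  mean(A) = (5 + 6 + 8 + 5 + 5 + 3) / 6 = 32/6 = 5.3333
  mean(B) = (2 + 8 + 6 + 5 + 5 + 5) / 6 = 31/6 = 5.1667

Step 2 — sample covariance S[i,j] = (1/(n-1)) · Σ_k (x_{k,i} - mean_i) · (x_{k,j} - mean_j), with n-1 = 5.
  S[A,A] = ((-0.3333)·(-0.3333) + (0.6667)·(0.6667) + (2.6667)·(2.6667) + (-0.3333)·(-0.3333) + (-0.3333)·(-0.3333) + (-2.3333)·(-2.3333)) / 5 = 13.3333/5 = 2.6667
  S[A,B] = ((-0.3333)·(-3.1667) + (0.6667)·(2.8333) + (2.6667)·(0.8333) + (-0.3333)·(-0.1667) + (-0.3333)·(-0.1667) + (-2.3333)·(-0.1667)) / 5 = 5.6667/5 = 1.1333
  S[B,B] = ((-3.1667)·(-3.1667) + (2.8333)·(2.8333) + (0.8333)·(0.8333) + (-0.1667)·(-0.1667) + (-0.1667)·(-0.1667) + (-0.1667)·(-0.1667)) / 5 = 18.8333/5 = 3.7667

S is symmetric (S[j,i] = S[i,j]). Assembling:

S = [[2.6667, 1.1333],
 [1.1333, 3.7667]]


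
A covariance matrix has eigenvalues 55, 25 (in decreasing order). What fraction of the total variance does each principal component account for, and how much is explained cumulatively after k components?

Step 1 — total variance = trace(Sigma) = Σ λ_i = 55 + 25 = 80.

Step 2 — fraction explained by component i = λ_i / Σ λ:
  PC1: 55/80 = 0.6875
  PC2: 25/80 = 0.3125

Step 3 — cumulative fraction after k components = (λ_1 + ... + λ_k) / Σ λ:
  k = 1: 55/80 = 0.6875
  k = 2: (55 + 25)/80 = 80/80 = 1

Summary (fraction, with percent):

explained: PC1 0.6875 (68.75%), PC2 0.3125 (31.25%);  cumulative: 0.6875, 1


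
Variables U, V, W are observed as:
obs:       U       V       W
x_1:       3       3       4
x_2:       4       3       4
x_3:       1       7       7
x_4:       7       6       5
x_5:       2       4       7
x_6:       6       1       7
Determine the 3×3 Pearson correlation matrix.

Step 1 — column means:
  mean(U) = (3 + 4 + 1 + 7 + 2 + 6) / 6 = 23/6 = 3.8333
  mean(V) = (3 + 3 + 7 + 6 + 4 + 1) / 6 = 24/6 = 4
  mean(W) = (4 + 4 + 7 + 5 + 7 + 7) / 6 = 34/6 = 5.6667

Step 2 — sample variances and covariances s[i,j] = (1/(n-1)) · Σ_k (x_{k,i} - mean_i) · (x_{k,j} - mean_j), with n-1 = 5:
  s[U,U] = ((-0.8333)·(-0.8333) + (0.1667)·(0.1667) + (-2.8333)·(-2.8333) + (3.1667)·(3.1667) + (-1.8333)·(-1.8333) + (2.1667)·(2.1667)) / 5 = 26.8333/5 = 5.3667
  s[U,V] = ((-0.8333)·(-1) + (0.1667)·(-1) + (-2.8333)·(3) + (3.1667)·(2) + (-1.8333)·(0) + (2.1667)·(-3)) / 5 = -8/5 = -1.6
  s[U,W] = ((-0.8333)·(-1.6667) + (0.1667)·(-1.6667) + (-2.8333)·(1.3333) + (3.1667)·(-0.6667) + (-1.8333)·(1.3333) + (2.1667)·(1.3333)) / 5 = -4.3333/5 = -0.8667
  s[V,V] = ((-1)·(-1) + (-1)·(-1) + (3)·(3) + (2)·(2) + (0)·(0) + (-3)·(-3)) / 5 = 24/5 = 4.8
  s[V,W] = ((-1)·(-1.6667) + (-1)·(-1.6667) + (3)·(1.3333) + (2)·(-0.6667) + (0)·(1.3333) + (-3)·(1.3333)) / 5 = 2/5 = 0.4
  s[W,W] = ((-1.6667)·(-1.6667) + (-1.6667)·(-1.6667) + (1.3333)·(1.3333) + (-0.6667)·(-0.6667) + (1.3333)·(1.3333) + (1.3333)·(1.3333)) / 5 = 11.3333/5 = 2.2667
  Sample standard deviations s_i = √(s[i,i]):
  s(U) = √(5.3667) = 2.3166
  s(V) = √(4.8) = 2.1909
  s(W) = √(2.2667) = 1.5055

Step 3 — r_{ij} = s_{ij} / (s_i · s_j):
  r[U,U] = 1 (diagonal).
  r[U,V] = -1.6 / (2.3166 · 2.1909) = -1.6 / 5.0754 = -0.3152
  r[U,W] = -0.8667 / (2.3166 · 1.5055) = -0.8667 / 3.4878 = -0.2485
  r[V,V] = 1 (diagonal).
  r[V,W] = 0.4 / (2.1909 · 1.5055) = 0.4 / 3.2985 = 0.1213
  r[W,W] = 1 (diagonal).

R is symmetric with unit diagonal. Assembling:

R = [[1, -0.3152, -0.2485],
 [-0.3152, 1, 0.1213],
 [-0.2485, 0.1213, 1]]


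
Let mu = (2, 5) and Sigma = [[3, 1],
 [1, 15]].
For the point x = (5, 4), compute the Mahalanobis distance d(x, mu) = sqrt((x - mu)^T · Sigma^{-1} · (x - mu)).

Step 1 — centre the observation: (x - mu) = (3, -1).

Step 2 — invert Sigma. det(Sigma) = 3·15 - (1)² = 44.
  Sigma^{-1} = (1/det) · [[d, -b], [-b, a]] = [[0.3409, -0.0227],
 [-0.0227, 0.0682]].

Step 3 — form the quadratic (x - mu)^T · Sigma^{-1} · (x - mu):
  Sigma^{-1} · (x - mu) = (1.0455, -0.1364).
  (x - mu)^T · [Sigma^{-1} · (x - mu)] = (3)·(1.0455) + (-1)·(-0.1364) = 3.2727.

Step 4 — take square root: d = √(3.2727) ≈ 1.8091.

d(x, mu) = √(3.2727) ≈ 1.8091


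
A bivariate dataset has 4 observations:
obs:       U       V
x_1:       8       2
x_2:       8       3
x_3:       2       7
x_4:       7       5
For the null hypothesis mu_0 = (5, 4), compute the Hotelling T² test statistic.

Step 1 — sample mean vector:
  mean(U) = (8 + 8 + 2 + 7) / 4 = 25/4 = 6.25
  mean(V) = (2 + 3 + 7 + 5) / 4 = 17/4 = 4.25
  x̄ = (6.25, 4.25),  deviation x̄ - mu_0 = (6.25, 4.25) - (5, 4) = (1.25, 0.25).

Step 2 — sample covariance matrix, S[i,j] = (1/(n-1)) · Σ_k (x_{k,i} - mean_i) · (x_{k,j} - mean_j), divisor n-1 = 3:
  S[U,U] = ((1.75)·(1.75) + (1.75)·(1.75) + (-4.25)·(-4.25) + (0.75)·(0.75)) / 3 = 24.75/3 = 8.25
  S[U,V] = ((1.75)·(-2.25) + (1.75)·(-1.25) + (-4.25)·(2.75) + (0.75)·(0.75)) / 3 = -17.25/3 = -5.75
  S[V,V] = ((-2.25)·(-2.25) + (-1.25)·(-1.25) + (2.75)·(2.75) + (0.75)·(0.75)) / 3 = 14.75/3 = 4.9167
  S = [[8.25, -5.75],
 [-5.75, 4.9167]].

Step 3 — invert S. det(S) = 8.25·4.9167 - (-5.75)² = 7.5.
  S^{-1} = (1/det) · [[d, -b], [-b, a]] = [[0.6556, 0.7667],
 [0.7667, 1.1]].

Step 4 — quadratic form (x̄ - mu_0)^T · S^{-1} · (x̄ - mu_0):
  S^{-1} · (x̄ - mu_0) = (1.0111, 1.2333),
  (x̄ - mu_0)^T · [...] = (1.25)·(1.0111) + (0.25)·(1.2333) = 1.5722.

Step 5 — scale by n: T² = 4 · 1.5722 = 6.2889.

T² ≈ 6.2889


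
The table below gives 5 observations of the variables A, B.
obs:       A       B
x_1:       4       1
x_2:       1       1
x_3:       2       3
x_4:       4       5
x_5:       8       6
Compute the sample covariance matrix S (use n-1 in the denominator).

Step 1 — column means:
  mean(A) = (4 + 1 + 2 + 4 + 8) / 5 = 19/5 = 3.8
  mean(B) = (1 + 1 + 3 + 5 + 6) / 5 = 16/5 = 3.2

Step 2 — sample covariance S[i,j] = (1/(n-1)) · Σ_k (x_{k,i} - mean_i) · (x_{k,j} - mean_j), with n-1 = 4.
  S[A,A] = ((0.2)·(0.2) + (-2.8)·(-2.8) + (-1.8)·(-1.8) + (0.2)·(0.2) + (4.2)·(4.2)) / 4 = 28.8/4 = 7.2
  S[A,B] = ((0.2)·(-2.2) + (-2.8)·(-2.2) + (-1.8)·(-0.2) + (0.2)·(1.8) + (4.2)·(2.8)) / 4 = 18.2/4 = 4.55
  S[B,B] = ((-2.2)·(-2.2) + (-2.2)·(-2.2) + (-0.2)·(-0.2) + (1.8)·(1.8) + (2.8)·(2.8)) / 4 = 20.8/4 = 5.2

S is symmetric (S[j,i] = S[i,j]). Assembling:

S = [[7.2, 4.55],
 [4.55, 5.2]]


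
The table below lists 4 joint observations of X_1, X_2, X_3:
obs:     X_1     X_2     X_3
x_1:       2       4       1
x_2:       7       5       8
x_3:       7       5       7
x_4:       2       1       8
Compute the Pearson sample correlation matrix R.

Step 1 — column means:
  mean(X_1) = (2 + 7 + 7 + 2) / 4 = 18/4 = 4.5
  mean(X_2) = (4 + 5 + 5 + 1) / 4 = 15/4 = 3.75
  mean(X_3) = (1 + 8 + 7 + 8) / 4 = 24/4 = 6

Step 2 — sample variances and covariances s[i,j] = (1/(n-1)) · Σ_k (x_{k,i} - mean_i) · (x_{k,j} - mean_j), with n-1 = 3:
  s[X_1,X_1] = ((-2.5)·(-2.5) + (2.5)·(2.5) + (2.5)·(2.5) + (-2.5)·(-2.5)) / 3 = 25/3 = 8.3333
  s[X_1,X_2] = ((-2.5)·(0.25) + (2.5)·(1.25) + (2.5)·(1.25) + (-2.5)·(-2.75)) / 3 = 12.5/3 = 4.1667
  s[X_1,X_3] = ((-2.5)·(-5) + (2.5)·(2) + (2.5)·(1) + (-2.5)·(2)) / 3 = 15/3 = 5
  s[X_2,X_2] = ((0.25)·(0.25) + (1.25)·(1.25) + (1.25)·(1.25) + (-2.75)·(-2.75)) / 3 = 10.75/3 = 3.5833
  s[X_2,X_3] = ((0.25)·(-5) + (1.25)·(2) + (1.25)·(1) + (-2.75)·(2)) / 3 = -3/3 = -1
  s[X_3,X_3] = ((-5)·(-5) + (2)·(2) + (1)·(1) + (2)·(2)) / 3 = 34/3 = 11.3333
  Sample standard deviations s_i = √(s[i,i]):
  s(X_1) = √(8.3333) = 2.8868
  s(X_2) = √(3.5833) = 1.893
  s(X_3) = √(11.3333) = 3.3665

Step 3 — r_{ij} = s_{ij} / (s_i · s_j):
  r[X_1,X_1] = 1 (diagonal).
  r[X_1,X_2] = 4.1667 / (2.8868 · 1.893) = 4.1667 / 5.4645 = 0.7625
  r[X_1,X_3] = 5 / (2.8868 · 3.3665) = 5 / 9.7183 = 0.5145
  r[X_2,X_2] = 1 (diagonal).
  r[X_2,X_3] = -1 / (1.893 · 3.3665) = -1 / 6.3727 = -0.1569
  r[X_3,X_3] = 1 (diagonal).

R is symmetric with unit diagonal. Assembling:

R = [[1, 0.7625, 0.5145],
 [0.7625, 1, -0.1569],
 [0.5145, -0.1569, 1]]


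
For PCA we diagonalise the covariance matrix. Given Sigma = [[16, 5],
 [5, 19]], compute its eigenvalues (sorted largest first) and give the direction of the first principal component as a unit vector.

Step 1 — characteristic polynomial of 2×2 Sigma:
  det(Sigma - λI) = λ² - trace · λ + det = 0.
  trace = 16 + 19 = 35, det = 16·19 - (5)² = 279.
Step 2 — discriminant:
  Δ = trace² - 4·det = 1225 - 1116 = 109.
Step 3 — eigenvalues:
  λ = (trace ± √Δ)/2 = (35 ± 10.4403)/2,
  λ_1 = 22.7202,  λ_2 = 12.2798.

Step 4 — unit eigenvector for λ_1: solve (Sigma - λ_1 I)v = 0. First row:
  (16 - 22.7202)·v_x + (5)·v_y = 0, i.e. (-6.7202)·v_x + (5)·v_y = 0,
  so v ∝ (b, λ_1 - a) = (5, 6.7202) = u.
  ||u|| = √((5)² + (6.7202)²) = √(70.1605) ≈ 8.3762,
  v_1 = u/||u|| ≈ (0.5969, 0.8023) (||v_1|| = 1).

λ_1 = 22.7202,  λ_2 = 12.2798;  v_1 ≈ (0.5969, 0.8023)


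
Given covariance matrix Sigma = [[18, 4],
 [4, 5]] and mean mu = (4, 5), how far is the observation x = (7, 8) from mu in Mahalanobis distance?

Step 1 — centre the observation: (x - mu) = (3, 3).

Step 2 — invert Sigma. det(Sigma) = 18·5 - (4)² = 74.
  Sigma^{-1} = (1/det) · [[d, -b], [-b, a]] = [[0.0676, -0.0541],
 [-0.0541, 0.2432]].

Step 3 — form the quadratic (x - mu)^T · Sigma^{-1} · (x - mu):
  Sigma^{-1} · (x - mu) = (0.0405, 0.5676).
  (x - mu)^T · [Sigma^{-1} · (x - mu)] = (3)·(0.0405) + (3)·(0.5676) = 1.8243.

Step 4 — take square root: d = √(1.8243) ≈ 1.3507.

d(x, mu) = √(1.8243) ≈ 1.3507


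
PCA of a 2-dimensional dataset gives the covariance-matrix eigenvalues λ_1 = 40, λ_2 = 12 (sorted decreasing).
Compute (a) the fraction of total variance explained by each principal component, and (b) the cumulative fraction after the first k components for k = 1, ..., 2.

Step 1 — total variance = trace(Sigma) = Σ λ_i = 40 + 12 = 52.

Step 2 — fraction explained by component i = λ_i / Σ λ:
  PC1: 40/52 = 0.7692
  PC2: 12/52 = 0.2308

Step 3 — cumulative fraction after k components = (λ_1 + ... + λ_k) / Σ λ:
  k = 1: 40/52 = 0.7692
  k = 2: (40 + 12)/52 = 52/52 = 1

Summary (fraction, with percent):

explained: PC1 0.7692 (76.92%), PC2 0.2308 (23.08%);  cumulative: 0.7692, 1


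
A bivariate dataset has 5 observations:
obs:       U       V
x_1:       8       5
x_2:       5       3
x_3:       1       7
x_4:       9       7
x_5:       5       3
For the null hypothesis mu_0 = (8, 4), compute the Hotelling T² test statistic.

Step 1 — sample mean vector:
  mean(U) = (8 + 5 + 1 + 9 + 5) / 5 = 28/5 = 5.6
  mean(V) = (5 + 3 + 7 + 7 + 3) / 5 = 25/5 = 5
  x̄ = (5.6, 5),  deviation x̄ - mu_0 = (5.6, 5) - (8, 4) = (-2.4, 1).

Step 2 — sample covariance matrix, S[i,j] = (1/(n-1)) · Σ_k (x_{k,i} - mean_i) · (x_{k,j} - mean_j), divisor n-1 = 4:
  S[U,U] = ((2.4)·(2.4) + (-0.6)·(-0.6) + (-4.6)·(-4.6) + (3.4)·(3.4) + (-0.6)·(-0.6)) / 4 = 39.2/4 = 9.8
  S[U,V] = ((2.4)·(0) + (-0.6)·(-2) + (-4.6)·(2) + (3.4)·(2) + (-0.6)·(-2)) / 4 = 0/4 = 0
  S[V,V] = ((0)·(0) + (-2)·(-2) + (2)·(2) + (2)·(2) + (-2)·(-2)) / 4 = 16/4 = 4
  S = [[9.8, 0],
 [0, 4]].

Step 3 — invert S. det(S) = 9.8·4 - (0)² = 39.2.
  S^{-1} = (1/det) · [[d, -b], [-b, a]] = [[0.102, 0],
 [0, 0.25]].

Step 4 — quadratic form (x̄ - mu_0)^T · S^{-1} · (x̄ - mu_0):
  S^{-1} · (x̄ - mu_0) = (-0.2449, 0.25),
  (x̄ - mu_0)^T · [...] = (-2.4)·(-0.2449) + (1)·(0.25) = 0.8378.

Step 5 — scale by n: T² = 5 · 0.8378 = 4.1888.

T² ≈ 4.1888


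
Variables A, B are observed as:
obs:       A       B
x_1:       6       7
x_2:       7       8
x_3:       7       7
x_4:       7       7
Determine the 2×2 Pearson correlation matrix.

Step 1 — column means:
  mean(A) = (6 + 7 + 7 + 7) / 4 = 27/4 = 6.75
  mean(B) = (7 + 8 + 7 + 7) / 4 = 29/4 = 7.25

Step 2 — sample variances and covariances s[i,j] = (1/(n-1)) · Σ_k (x_{k,i} - mean_i) · (x_{k,j} - mean_j), with n-1 = 3:
  s[A,A] = ((-0.75)·(-0.75) + (0.25)·(0.25) + (0.25)·(0.25) + (0.25)·(0.25)) / 3 = 0.75/3 = 0.25
  s[A,B] = ((-0.75)·(-0.25) + (0.25)·(0.75) + (0.25)·(-0.25) + (0.25)·(-0.25)) / 3 = 0.25/3 = 0.0833
  s[B,B] = ((-0.25)·(-0.25) + (0.75)·(0.75) + (-0.25)·(-0.25) + (-0.25)·(-0.25)) / 3 = 0.75/3 = 0.25
  Sample standard deviations s_i = √(s[i,i]):
  s(A) = √(0.25) = 0.5
  s(B) = √(0.25) = 0.5

Step 3 — r_{ij} = s_{ij} / (s_i · s_j):
  r[A,A] = 1 (diagonal).
  r[A,B] = 0.0833 / (0.5 · 0.5) = 0.0833 / 0.25 = 0.3333
  r[B,B] = 1 (diagonal).

R is symmetric with unit diagonal. Assembling:

R = [[1, 0.3333],
 [0.3333, 1]]


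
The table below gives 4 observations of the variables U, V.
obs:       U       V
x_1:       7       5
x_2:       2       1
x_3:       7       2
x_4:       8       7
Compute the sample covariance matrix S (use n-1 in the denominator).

Step 1 — column means:
  mean(U) = (7 + 2 + 7 + 8) / 4 = 24/4 = 6
  mean(V) = (5 + 1 + 2 + 7) / 4 = 15/4 = 3.75

Step 2 — sample covariance S[i,j] = (1/(n-1)) · Σ_k (x_{k,i} - mean_i) · (x_{k,j} - mean_j), with n-1 = 3.
  S[U,U] = ((1)·(1) + (-4)·(-4) + (1)·(1) + (2)·(2)) / 3 = 22/3 = 7.3333
  S[U,V] = ((1)·(1.25) + (-4)·(-2.75) + (1)·(-1.75) + (2)·(3.25)) / 3 = 17/3 = 5.6667
  S[V,V] = ((1.25)·(1.25) + (-2.75)·(-2.75) + (-1.75)·(-1.75) + (3.25)·(3.25)) / 3 = 22.75/3 = 7.5833

S is symmetric (S[j,i] = S[i,j]). Assembling:

S = [[7.3333, 5.6667],
 [5.6667, 7.5833]]


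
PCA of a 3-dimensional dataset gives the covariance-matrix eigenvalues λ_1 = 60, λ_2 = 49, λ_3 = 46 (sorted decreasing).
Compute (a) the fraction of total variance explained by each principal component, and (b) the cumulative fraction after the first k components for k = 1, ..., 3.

Step 1 — total variance = trace(Sigma) = Σ λ_i = 60 + 49 + 46 = 155.

Step 2 — fraction explained by component i = λ_i / Σ λ:
  PC1: 60/155 = 0.3871
  PC2: 49/155 = 0.3161
  PC3: 46/155 = 0.2968

Step 3 — cumulative fraction after k components = (λ_1 + ... + λ_k) / Σ λ:
  k = 1: 60/155 = 0.3871
  k = 2: (60 + 49)/155 = 109/155 = 0.7032
  k = 3: (60 + 49 + 46)/155 = 155/155 = 1

Summary (fraction, with percent):

explained: PC1 0.3871 (38.71%), PC2 0.3161 (31.61%), PC3 0.2968 (29.68%);  cumulative: 0.3871, 0.7032, 1


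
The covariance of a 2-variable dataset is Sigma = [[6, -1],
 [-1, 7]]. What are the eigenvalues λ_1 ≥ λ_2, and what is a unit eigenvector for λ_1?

Step 1 — characteristic polynomial of 2×2 Sigma:
  det(Sigma - λI) = λ² - trace · λ + det = 0.
  trace = 6 + 7 = 13, det = 6·7 - (-1)² = 41.
Step 2 — discriminant:
  Δ = trace² - 4·det = 169 - 164 = 5.
Step 3 — eigenvalues:
  λ = (trace ± √Δ)/2 = (13 ± 2.2361)/2,
  λ_1 = 7.618,  λ_2 = 5.382.

Step 4 — unit eigenvector for λ_1: solve (Sigma - λ_1 I)v = 0. First row:
  (6 - 7.618)·v_x + (-1)·v_y = 0, i.e. (-1.618)·v_x + (-1)·v_y = 0,
  so v ∝ (b, λ_1 - a) = (-1, 1.618); multiply by -1 so the first entry is positive: u = (1, -1.618).
  ||u|| = √((1)² + (-1.618)²) = √(3.618) ≈ 1.9021,
  v_1 = u/||u|| ≈ (0.5257, -0.8507) (||v_1|| = 1).

λ_1 = 7.618,  λ_2 = 5.382;  v_1 ≈ (0.5257, -0.8507)


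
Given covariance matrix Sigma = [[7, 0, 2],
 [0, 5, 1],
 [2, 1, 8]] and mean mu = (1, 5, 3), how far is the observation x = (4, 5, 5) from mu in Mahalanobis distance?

Step 1 — centre the observation: (x - mu) = (3, 0, 2).

Step 2 — invert Sigma (cofactor / det for 3×3, or solve directly):
  Sigma^{-1} = [[0.1542, 0.0079, -0.0395],
 [0.0079, 0.2055, -0.0277],
 [-0.0395, -0.0277, 0.1383]].

Step 3 — form the quadratic (x - mu)^T · Sigma^{-1} · (x - mu):
  Sigma^{-1} · (x - mu) = (0.3834, -0.0316, 0.1581).
  (x - mu)^T · [Sigma^{-1} · (x - mu)] = (3)·(0.3834) + (0)·(-0.0316) + (2)·(0.1581) = 1.4664.

Step 4 — take square root: d = √(1.4664) ≈ 1.211.

d(x, mu) = √(1.4664) ≈ 1.211


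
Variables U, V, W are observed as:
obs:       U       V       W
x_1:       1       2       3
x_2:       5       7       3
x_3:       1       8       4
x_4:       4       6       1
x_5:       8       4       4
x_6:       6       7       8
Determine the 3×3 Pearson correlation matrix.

Step 1 — column means:
  mean(U) = (1 + 5 + 1 + 4 + 8 + 6) / 6 = 25/6 = 4.1667
  mean(V) = (2 + 7 + 8 + 6 + 4 + 7) / 6 = 34/6 = 5.6667
  mean(W) = (3 + 3 + 4 + 1 + 4 + 8) / 6 = 23/6 = 3.8333

Step 2 — sample variances and covariances s[i,j] = (1/(n-1)) · Σ_k (x_{k,i} - mean_i) · (x_{k,j} - mean_j), with n-1 = 5:
  s[U,U] = ((-3.1667)·(-3.1667) + (0.8333)·(0.8333) + (-3.1667)·(-3.1667) + (-0.1667)·(-0.1667) + (3.8333)·(3.8333) + (1.8333)·(1.8333)) / 5 = 38.8333/5 = 7.7667
  s[U,V] = ((-3.1667)·(-3.6667) + (0.8333)·(1.3333) + (-3.1667)·(2.3333) + (-0.1667)·(0.3333) + (3.8333)·(-1.6667) + (1.8333)·(1.3333)) / 5 = 1.3333/5 = 0.2667
  s[U,W] = ((-3.1667)·(-0.8333) + (0.8333)·(-0.8333) + (-3.1667)·(0.1667) + (-0.1667)·(-2.8333) + (3.8333)·(0.1667) + (1.8333)·(4.1667)) / 5 = 10.1667/5 = 2.0333
  s[V,V] = ((-3.6667)·(-3.6667) + (1.3333)·(1.3333) + (2.3333)·(2.3333) + (0.3333)·(0.3333) + (-1.6667)·(-1.6667) + (1.3333)·(1.3333)) / 5 = 25.3333/5 = 5.0667
  s[V,W] = ((-3.6667)·(-0.8333) + (1.3333)·(-0.8333) + (2.3333)·(0.1667) + (0.3333)·(-2.8333) + (-1.6667)·(0.1667) + (1.3333)·(4.1667)) / 5 = 6.6667/5 = 1.3333
  s[W,W] = ((-0.8333)·(-0.8333) + (-0.8333)·(-0.8333) + (0.1667)·(0.1667) + (-2.8333)·(-2.8333) + (0.1667)·(0.1667) + (4.1667)·(4.1667)) / 5 = 26.8333/5 = 5.3667
  Sample standard deviations s_i = √(s[i,i]):
  s(U) = √(7.7667) = 2.7869
  s(V) = √(5.0667) = 2.2509
  s(W) = √(5.3667) = 2.3166

Step 3 — r_{ij} = s_{ij} / (s_i · s_j):
  r[U,U] = 1 (diagonal).
  r[U,V] = 0.2667 / (2.7869 · 2.2509) = 0.2667 / 6.273 = 0.0425
  r[U,W] = 2.0333 / (2.7869 · 2.3166) = 2.0333 / 6.4561 = 0.3149
  r[V,V] = 1 (diagonal).
  r[V,W] = 1.3333 / (2.2509 · 2.3166) = 1.3333 / 5.2145 = 0.2557
  r[W,W] = 1 (diagonal).

R is symmetric with unit diagonal. Assembling:

R = [[1, 0.0425, 0.3149],
 [0.0425, 1, 0.2557],
 [0.3149, 0.2557, 1]]


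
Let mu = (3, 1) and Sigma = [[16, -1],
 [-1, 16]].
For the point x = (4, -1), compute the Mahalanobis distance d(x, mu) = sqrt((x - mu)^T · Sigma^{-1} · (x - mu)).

Step 1 — centre the observation: (x - mu) = (1, -2).

Step 2 — invert Sigma. det(Sigma) = 16·16 - (-1)² = 255.
  Sigma^{-1} = (1/det) · [[d, -b], [-b, a]] = [[0.0627, 0.0039],
 [0.0039, 0.0627]].

Step 3 — form the quadratic (x - mu)^T · Sigma^{-1} · (x - mu):
  Sigma^{-1} · (x - mu) = (0.0549, -0.1216).
  (x - mu)^T · [Sigma^{-1} · (x - mu)] = (1)·(0.0549) + (-2)·(-0.1216) = 0.298.

Step 4 — take square root: d = √(0.298) ≈ 0.5459.

d(x, mu) = √(0.298) ≈ 0.5459
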